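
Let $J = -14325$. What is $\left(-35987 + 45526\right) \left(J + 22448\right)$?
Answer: $77485297$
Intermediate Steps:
$\left(-35987 + 45526\right) \left(J + 22448\right) = \left(-35987 + 45526\right) \left(-14325 + 22448\right) = 9539 \cdot 8123 = 77485297$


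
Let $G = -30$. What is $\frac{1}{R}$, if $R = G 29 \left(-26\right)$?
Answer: $\frac{1}{22620} \approx 4.4209 \cdot 10^{-5}$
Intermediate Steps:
$R = 22620$ ($R = \left(-30\right) 29 \left(-26\right) = \left(-870\right) \left(-26\right) = 22620$)
$\frac{1}{R} = \frac{1}{22620}$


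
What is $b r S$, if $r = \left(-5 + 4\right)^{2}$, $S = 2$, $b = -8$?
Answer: $-16$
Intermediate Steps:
$r = 1$ ($r = \left(-1\right)^{2} = 1$)
$b r S = \left(-8\right) 1 \cdot 2 = \left(-8\right) 2 = -16$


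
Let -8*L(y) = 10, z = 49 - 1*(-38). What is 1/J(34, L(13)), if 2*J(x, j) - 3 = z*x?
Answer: 2/2961 ≈ 0.00067545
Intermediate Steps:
z = 87 (z = 49 + 38 = 87)
L(y) = -5/4 (L(y) = -⅛*10 = -5/4)
J(x, j) = 3/2 + 87*x/2 (J(x, j) = 3/2 + (87*x)/2 = 3/2 + 87*x/2)
1/J(34, L(13)) = 1/(3/2 + (87/2)*34) = 1/(3/2 + 1479) = 1/(2961/2) = 2/2961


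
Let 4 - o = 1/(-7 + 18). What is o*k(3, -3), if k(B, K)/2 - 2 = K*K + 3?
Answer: 1204/11 ≈ 109.45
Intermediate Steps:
o = 43/11 (o = 4 - 1/(-7 + 18) = 4 - 1/11 = 43/11 ≈ 3.9091)
k(B, K) = 10 + 2*K² (k(B, K) = 4 + 2*(K*K + 3) = 4 + 2*(K² + 3) = 4 + 2*(3 + K²) = 4 + (6 + 2*K²) = 10 + 2*K²)
o*k(3, -3) = 43*(10 + 2*(-3)²)/11 = 43*(10 + 2*9)/11 = 43*(10 + 18)/11 = (43/11)*28 = 1204/11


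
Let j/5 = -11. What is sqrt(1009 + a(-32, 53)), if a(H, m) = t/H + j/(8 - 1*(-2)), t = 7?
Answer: sqrt(64210)/8 ≈ 31.675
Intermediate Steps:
j = -55 (j = 5*(-11) = -55)
a(H, m) = -11/2 + 7/H (a(H, m) = 7/H - 55/(8 - 1*(-2)) = 7/H - 55/(8 + 2) = 7/H - 55/10 = 7/H - 55*1/10 = 7/H - 11/2 = -11/2 + 7/H)
sqrt(1009 + a(-32, 53)) = sqrt(1009 + (-11/2 + 7/(-32))) = sqrt(1009 + (-11/2 + 7*(-1/32))) = sqrt(1009 + (-11/2 - 7/32)) = sqrt(1009 - 183/32) = sqrt(32105/32) = sqrt(64210)/8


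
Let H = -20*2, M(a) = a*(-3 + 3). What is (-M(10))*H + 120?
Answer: 120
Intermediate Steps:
M(a) = 0 (M(a) = a*0 = 0)
H = -40
(-M(10))*H + 120 = -1*0*(-40) + 120 = 0*(-40) + 120 = 0 + 120 = 120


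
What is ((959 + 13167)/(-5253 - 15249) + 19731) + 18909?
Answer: 396091577/10251 ≈ 38639.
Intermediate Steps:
((959 + 13167)/(-5253 - 15249) + 19731) + 18909 = (14126/(-20502) + 19731) + 18909 = (14126*(-1/20502) + 19731) + 18909 = (-7063/10251 + 19731) + 18909 = 202255418/10251 + 18909 = 396091577/10251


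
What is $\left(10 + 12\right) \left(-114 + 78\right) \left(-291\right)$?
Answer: $230472$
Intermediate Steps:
$\left(10 + 12\right) \left(-114 + 78\right) \left(-291\right) = 22 \left(-36\right) \left(-291\right) = \left(-792\right) \left(-291\right) = 230472$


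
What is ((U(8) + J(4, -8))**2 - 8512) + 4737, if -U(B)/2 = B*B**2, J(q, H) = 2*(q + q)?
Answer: 1012289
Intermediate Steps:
J(q, H) = 4*q (J(q, H) = 2*(2*q) = 4*q)
U(B) = -2*B**3 (U(B) = -2*B*B**2 = -2*B**3)
((U(8) + J(4, -8))**2 - 8512) + 4737 = ((-2*8**3 + 4*4)**2 - 8512) + 4737 = ((-2*512 + 16)**2 - 8512) + 4737 = ((-1024 + 16)**2 - 8512) + 4737 = ((-1008)**2 - 8512) + 4737 = (1016064 - 8512) + 4737 = 1007552 + 4737 = 1012289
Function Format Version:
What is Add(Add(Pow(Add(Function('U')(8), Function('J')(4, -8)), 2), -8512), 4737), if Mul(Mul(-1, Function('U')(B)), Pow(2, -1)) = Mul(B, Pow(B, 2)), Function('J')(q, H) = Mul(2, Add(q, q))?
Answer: 1012289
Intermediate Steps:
Function('J')(q, H) = Mul(4, q) (Function('J')(q, H) = Mul(2, Mul(2, q)) = Mul(4, q))
Function('U')(B) = Mul(-2, Pow(B, 3)) (Function('U')(B) = Mul(-2, Mul(B, Pow(B, 2))) = Mul(-2, Pow(B, 3)))
Add(Add(Pow(Add(Function('U')(8), Function('J')(4, -8)), 2), -8512), 4737) = Add(Add(Pow(Add(Mul(-2, Pow(8, 3)), Mul(4, 4)), 2), -8512), 4737) = Add(Add(Pow(Add(Mul(-2, 512), 16), 2), -8512), 4737) = Add(Add(Pow(Add(-1024, 16), 2), -8512), 4737) = Add(Add(Pow(-1008, 2), -8512), 4737) = Add(Add(1016064, -8512), 4737) = Add(1007552, 4737) = 1012289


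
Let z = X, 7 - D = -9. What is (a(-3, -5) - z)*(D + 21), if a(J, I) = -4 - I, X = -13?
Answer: 518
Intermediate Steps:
D = 16 (D = 7 - 1*(-9) = 7 + 9 = 16)
z = -13
(a(-3, -5) - z)*(D + 21) = ((-4 - 1*(-5)) - 1*(-13))*(16 + 21) = ((-4 + 5) + 13)*37 = (1 + 13)*37 = 14*37 = 518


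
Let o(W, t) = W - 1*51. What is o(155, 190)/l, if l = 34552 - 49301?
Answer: -104/14749 ≈ -0.0070513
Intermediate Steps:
l = -14749
o(W, t) = -51 + W (o(W, t) = W - 51 = -51 + W)
o(155, 190)/l = (-51 + 155)/(-14749) = 104*(-1/14749) = -104/14749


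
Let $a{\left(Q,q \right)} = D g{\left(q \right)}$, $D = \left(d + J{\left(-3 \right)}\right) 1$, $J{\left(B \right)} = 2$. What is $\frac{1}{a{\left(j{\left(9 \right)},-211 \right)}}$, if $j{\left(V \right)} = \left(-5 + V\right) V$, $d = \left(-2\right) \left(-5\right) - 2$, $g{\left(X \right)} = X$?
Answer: $- \frac{1}{2110} \approx -0.00047393$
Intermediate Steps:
$d = 8$ ($d = 10 - 2 = 8$)
$D = 10$ ($D = \left(8 + 2\right) 1 = 10 \cdot 1 = 10$)
$j{\left(V \right)} = V \left(-5 + V\right)$
$a{\left(Q,q \right)} = 10 q$
$\frac{1}{a{\left(j{\left(9 \right)},-211 \right)}} = \frac{1}{10 \left(-211\right)} = \frac{1}{-2110} = - \frac{1}{2110}$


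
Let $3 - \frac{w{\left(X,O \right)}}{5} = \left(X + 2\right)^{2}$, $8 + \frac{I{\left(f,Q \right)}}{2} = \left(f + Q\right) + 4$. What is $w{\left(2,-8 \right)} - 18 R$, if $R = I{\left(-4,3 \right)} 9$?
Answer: $1555$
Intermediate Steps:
$I{\left(f,Q \right)} = -8 + 2 Q + 2 f$ ($I{\left(f,Q \right)} = -16 + 2 \left(\left(f + Q\right) + 4\right) = -16 + 2 \left(\left(Q + f\right) + 4\right) = -16 + 2 \left(4 + Q + f\right) = -16 + \left(8 + 2 Q + 2 f\right) = -8 + 2 Q + 2 f$)
$R = -90$ ($R = \left(-8 + 2 \cdot 3 + 2 \left(-4\right)\right) 9 = \left(-8 + 6 - 8\right) 9 = \left(-10\right) 9 = -90$)
$w{\left(X,O \right)} = 15 - 5 \left(2 + X\right)^{2}$ ($w{\left(X,O \right)} = 15 - 5 \left(X + 2\right)^{2} = 15 - 5 \left(2 + X\right)^{2}$)
$w{\left(2,-8 \right)} - 18 R = \left(15 - 5 \left(2 + 2\right)^{2}\right) - -1620 = \left(15 - 5 \cdot 4^{2}\right) + 1620 = \left(15 - 80\right) + 1620 = -65 + 1620 = 1555$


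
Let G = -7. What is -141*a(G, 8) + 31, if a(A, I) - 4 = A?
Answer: 454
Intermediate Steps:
a(A, I) = 4 + A
-141*a(G, 8) + 31 = -141*(4 - 7) + 31 = -141*(-3) + 31 = 423 + 31 = 454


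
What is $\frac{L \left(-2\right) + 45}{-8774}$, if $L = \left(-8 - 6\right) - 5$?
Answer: $- \frac{83}{8774} \approx -0.0094598$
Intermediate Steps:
$L = -19$ ($L = -14 - 5 = -19$)
$\frac{L \left(-2\right) + 45}{-8774} = \frac{\left(-19\right) \left(-2\right) + 45}{-8774} = \left(38 + 45\right) \left(- \frac{1}{8774}\right) = 83 \left(- \frac{1}{8774}\right) = - \frac{83}{8774}$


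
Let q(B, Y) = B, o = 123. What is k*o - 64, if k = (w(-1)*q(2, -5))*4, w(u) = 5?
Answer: 4856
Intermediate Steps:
k = 40 (k = (5*2)*4 = 10*4 = 40)
k*o - 64 = 40*123 - 64 = 4920 - 64 = 4856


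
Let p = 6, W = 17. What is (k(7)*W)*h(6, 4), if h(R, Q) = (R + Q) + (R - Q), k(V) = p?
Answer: 1224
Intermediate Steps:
k(V) = 6
h(R, Q) = 2*R (h(R, Q) = (Q + R) + (R - Q) = 2*R)
(k(7)*W)*h(6, 4) = (6*17)*(2*6) = 102*12 = 1224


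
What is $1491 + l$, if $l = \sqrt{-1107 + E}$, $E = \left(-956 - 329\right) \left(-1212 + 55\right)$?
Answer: $1491 + 11 \sqrt{12278} \approx 2709.9$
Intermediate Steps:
$E = 1486745$ ($E = \left(-1285\right) \left(-1157\right) = 1486745$)
$l = 11 \sqrt{12278}$ ($l = \sqrt{-1107 + 1486745} = \sqrt{1485638} = 11 \sqrt{12278} \approx 1218.9$)
$1491 + l = 1491 + 11 \sqrt{12278}$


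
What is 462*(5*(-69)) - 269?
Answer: -159659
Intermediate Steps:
462*(5*(-69)) - 269 = 462*(-345) - 269 = -159390 - 269 = -159659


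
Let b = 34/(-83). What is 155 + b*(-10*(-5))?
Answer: 11165/83 ≈ 134.52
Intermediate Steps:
b = -34/83 (b = 34*(-1/83) = -34/83 ≈ -0.40964)
155 + b*(-10*(-5)) = 155 - (-340)*(-5)/83 = 155 - 34/83*50 = 155 - 1700/83 = 11165/83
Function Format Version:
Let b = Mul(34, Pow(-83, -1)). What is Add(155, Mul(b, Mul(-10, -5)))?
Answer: Rational(11165, 83) ≈ 134.52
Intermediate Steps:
b = Rational(-34, 83) (b = Mul(34, Rational(-1, 83)) = Rational(-34, 83) ≈ -0.40964)
Add(155, Mul(b, Mul(-10, -5))) = Add(155, Mul(Rational(-34, 83), Mul(-10, -5))) = Add(155, Mul(Rational(-34, 83), 50)) = Add(155, Rational(-1700, 83)) = Rational(11165, 83)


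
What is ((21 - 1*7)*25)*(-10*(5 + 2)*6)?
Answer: -147000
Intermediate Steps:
((21 - 1*7)*25)*(-10*(5 + 2)*6) = ((21 - 7)*25)*(-70*6) = (14*25)*(-10*42) = 350*(-420) = -147000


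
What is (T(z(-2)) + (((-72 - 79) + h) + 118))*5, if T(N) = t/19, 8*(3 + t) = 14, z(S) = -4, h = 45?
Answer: 4535/76 ≈ 59.671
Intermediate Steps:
t = -5/4 (t = -3 + (⅛)*14 = -3 + 7/4 = -5/4 ≈ -1.2500)
T(N) = -5/76 (T(N) = -5/4/19 = -5/4*1/19 = -5/76)
(T(z(-2)) + (((-72 - 79) + h) + 118))*5 = (-5/76 + (((-72 - 79) + 45) + 118))*5 = (-5/76 + ((-151 + 45) + 118))*5 = (-5/76 + (-106 + 118))*5 = (-5/76 + 12)*5 = (907/76)*5 = 4535/76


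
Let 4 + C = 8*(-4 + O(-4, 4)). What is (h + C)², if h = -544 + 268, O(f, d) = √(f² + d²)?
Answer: 99392 - 19968*√2 ≈ 71153.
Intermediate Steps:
O(f, d) = √(d² + f²)
h = -276
C = -36 + 32*√2 (C = -4 + 8*(-4 + √(4² + (-4)²)) = -4 + 8*(-4 + √(16 + 16)) = -4 + 8*(-4 + √32) = -4 + 8*(-4 + 4*√2) = -4 + (-32 + 32*√2) = -36 + 32*√2 ≈ 9.2548)
(h + C)² = (-276 + (-36 + 32*√2))² = (-312 + 32*√2)²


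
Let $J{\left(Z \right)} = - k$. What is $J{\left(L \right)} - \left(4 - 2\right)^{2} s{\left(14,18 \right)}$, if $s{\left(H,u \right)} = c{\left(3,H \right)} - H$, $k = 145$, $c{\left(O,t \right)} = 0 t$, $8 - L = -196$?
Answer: $-89$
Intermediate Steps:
$L = 204$ ($L = 8 - -196 = 8 + 196 = 204$)
$c{\left(O,t \right)} = 0$
$s{\left(H,u \right)} = - H$ ($s{\left(H,u \right)} = 0 - H = - H$)
$J{\left(Z \right)} = -145$ ($J{\left(Z \right)} = \left(-1\right) 145 = -145$)
$J{\left(L \right)} - \left(4 - 2\right)^{2} s{\left(14,18 \right)} = -145 - \left(4 - 2\right)^{2} \left(\left(-1\right) 14\right) = -145 - 2^{2} \left(-14\right) = -145 - 4 \left(-14\right) = -145 - -56 = -145 + 56 = -89$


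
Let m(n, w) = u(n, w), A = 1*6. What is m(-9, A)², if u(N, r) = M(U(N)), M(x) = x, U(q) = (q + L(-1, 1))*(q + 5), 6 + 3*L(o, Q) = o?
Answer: 18496/9 ≈ 2055.1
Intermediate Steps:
L(o, Q) = -2 + o/3
U(q) = (5 + q)*(-7/3 + q) (U(q) = (q + (-2 + (⅓)*(-1)))*(q + 5) = (q + (-2 - ⅓))*(5 + q) = (q - 7/3)*(5 + q) = (-7/3 + q)*(5 + q) = (5 + q)*(-7/3 + q))
A = 6
u(N, r) = -35/3 + N² + 8*N/3
m(n, w) = -35/3 + n² + 8*n/3
m(-9, A)² = (-35/3 + (-9)² + (8/3)*(-9))² = (-35/3 + 81 - 24)² = (136/3)² = 18496/9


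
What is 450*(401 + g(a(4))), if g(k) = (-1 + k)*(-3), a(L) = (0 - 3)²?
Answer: 169650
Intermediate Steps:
a(L) = 9 (a(L) = (-3)² = 9)
g(k) = 3 - 3*k
450*(401 + g(a(4))) = 450*(401 + (3 - 3*9)) = 450*(401 + (3 - 27)) = 450*(401 - 24) = 450*377 = 169650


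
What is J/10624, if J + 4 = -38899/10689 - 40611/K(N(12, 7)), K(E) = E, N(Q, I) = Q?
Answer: -20717659/64891392 ≈ -0.31927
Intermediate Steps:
J = -20717659/6108 (J = -4 + (-38899/10689 - 40611/12) = -4 + (-38899*1/10689 - 40611*1/12) = -4 + (-5557/1527 - 13537/4) = -4 - 20693227/6108 = -20717659/6108 ≈ -3391.9)
J/10624 = -20717659/6108/10624 = -20717659/6108*1/10624 = -20717659/64891392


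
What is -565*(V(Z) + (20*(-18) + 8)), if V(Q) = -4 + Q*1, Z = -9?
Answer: 206225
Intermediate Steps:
V(Q) = -4 + Q
-565*(V(Z) + (20*(-18) + 8)) = -565*((-4 - 9) + (20*(-18) + 8)) = -565*(-13 + (-360 + 8)) = -565*(-13 - 352) = -565*(-365) = 206225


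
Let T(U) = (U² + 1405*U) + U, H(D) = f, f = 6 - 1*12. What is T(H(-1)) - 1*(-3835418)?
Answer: 3827018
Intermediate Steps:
f = -6 (f = 6 - 12 = -6)
H(D) = -6
T(U) = U² + 1406*U
T(H(-1)) - 1*(-3835418) = -6*(1406 - 6) - 1*(-3835418) = -6*1400 + 3835418 = -8400 + 3835418 = 3827018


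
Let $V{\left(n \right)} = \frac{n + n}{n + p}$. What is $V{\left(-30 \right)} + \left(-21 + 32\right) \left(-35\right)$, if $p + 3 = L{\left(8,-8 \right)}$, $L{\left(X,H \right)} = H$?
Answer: $- \frac{15725}{41} \approx -383.54$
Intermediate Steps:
$p = -11$ ($p = -3 - 8 = -11$)
$V{\left(n \right)} = \frac{2 n}{-11 + n}$ ($V{\left(n \right)} = \frac{n + n}{n - 11} = \frac{2 n}{-11 + n}$)
$V{\left(-30 \right)} + \left(-21 + 32\right) \left(-35\right) = 2 \left(-30\right) \frac{1}{-11 - 30} + \left(-21 + 32\right) \left(-35\right) = 2 \left(-30\right) \frac{1}{-41} + 11 \left(-35\right) = 2 \left(-30\right) \left(- \frac{1}{41}\right) - 385 = \frac{60}{41} - 385 = - \frac{15725}{41}$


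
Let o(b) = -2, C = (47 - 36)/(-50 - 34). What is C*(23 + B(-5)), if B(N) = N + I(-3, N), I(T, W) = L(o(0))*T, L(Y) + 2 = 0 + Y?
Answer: -55/14 ≈ -3.9286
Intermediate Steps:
C = -11/84 (C = 11/(-84) = 11*(-1/84) = -11/84 ≈ -0.13095)
L(Y) = -2 + Y (L(Y) = -2 + (0 + Y) = -2 + Y)
I(T, W) = -4*T (I(T, W) = (-2 - 2)*T = -4*T)
B(N) = 12 + N (B(N) = N - 4*(-3) = N + 12 = 12 + N)
C*(23 + B(-5)) = -11*(23 + (12 - 5))/84 = -11*(23 + 7)/84 = -11/84*30 = -55/14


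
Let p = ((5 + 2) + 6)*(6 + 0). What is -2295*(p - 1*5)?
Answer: -167535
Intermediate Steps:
p = 78 (p = (7 + 6)*6 = 13*6 = 78)
-2295*(p - 1*5) = -2295*(78 - 1*5) = -2295*(78 - 5) = -2295*73 = -167535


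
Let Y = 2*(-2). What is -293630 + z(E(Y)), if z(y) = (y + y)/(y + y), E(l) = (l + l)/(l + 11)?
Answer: -293629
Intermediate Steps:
Y = -4
E(l) = 2*l/(11 + l) (E(l) = (2*l)/(11 + l) = 2*l/(11 + l))
z(y) = 1 (z(y) = (2*y)/((2*y)) = (2*y)*(1/(2*y)) = 1)
-293630 + z(E(Y)) = -293630 + 1 = -293629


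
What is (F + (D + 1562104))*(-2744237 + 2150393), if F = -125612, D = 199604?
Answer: -971585793024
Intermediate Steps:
(F + (D + 1562104))*(-2744237 + 2150393) = (-125612 + (199604 + 1562104))*(-2744237 + 2150393) = (-125612 + 1761708)*(-593844) = 1636096*(-593844) = -971585793024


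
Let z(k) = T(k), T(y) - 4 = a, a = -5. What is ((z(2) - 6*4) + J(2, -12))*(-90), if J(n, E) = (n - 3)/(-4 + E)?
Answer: 17955/8 ≈ 2244.4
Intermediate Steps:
T(y) = -1 (T(y) = 4 - 5 = -1)
J(n, E) = (-3 + n)/(-4 + E)
z(k) = -1
((z(2) - 6*4) + J(2, -12))*(-90) = ((-1 - 6*4) + (-3 + 2)/(-4 - 12))*(-90) = ((-1 - 24) - 1/(-16))*(-90) = (-25 - 1/16*(-1))*(-90) = (-25 + 1/16)*(-90) = -399/16*(-90) = 17955/8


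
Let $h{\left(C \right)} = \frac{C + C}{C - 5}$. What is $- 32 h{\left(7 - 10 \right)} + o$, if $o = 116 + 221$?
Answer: $313$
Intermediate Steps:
$h{\left(C \right)} = \frac{2 C}{-5 + C}$
$o = 337$
$- 32 h{\left(7 - 10 \right)} + o = - 32 \frac{2 \left(7 - 10\right)}{-5 + \left(7 - 10\right)} + 337 = - 32 \cdot 2 \left(-3\right) \frac{1}{-5 - 3} + 337 = - 32 \cdot 2 \left(-3\right) \frac{1}{-8} + 337 = - 32 \cdot 2 \left(-3\right) \left(- \frac{1}{8}\right) + 337 = \left(-32\right) \frac{3}{4} + 337 = -24 + 337 = 313$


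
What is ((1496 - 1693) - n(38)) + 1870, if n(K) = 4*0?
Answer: 1673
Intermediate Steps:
n(K) = 0
((1496 - 1693) - n(38)) + 1870 = ((1496 - 1693) - 1*0) + 1870 = (-197 + 0) + 1870 = -197 + 1870 = 1673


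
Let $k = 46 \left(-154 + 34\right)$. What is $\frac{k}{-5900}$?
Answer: $\frac{276}{295} \approx 0.93559$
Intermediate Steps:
$k = -5520$ ($k = 46 \left(-120\right) = -5520$)
$\frac{k}{-5900} = - \frac{5520}{-5900} = \left(-5520\right) \left(- \frac{1}{5900}\right) = \frac{276}{295}$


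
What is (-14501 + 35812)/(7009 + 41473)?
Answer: 21311/48482 ≈ 0.43957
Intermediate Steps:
(-14501 + 35812)/(7009 + 41473) = 21311/48482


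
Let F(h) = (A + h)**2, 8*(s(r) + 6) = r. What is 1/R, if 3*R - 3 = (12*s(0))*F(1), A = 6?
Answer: -1/1175 ≈ -0.00085106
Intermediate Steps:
s(r) = -6 + r/8
F(h) = (6 + h)**2
R = -1175 (R = 1 + ((12*(-6 + (1/8)*0))*(6 + 1)**2)/3 = 1 + ((12*(-6 + 0))*7**2)/3 = 1 + ((12*(-6))*49)/3 = 1 + (-72*49)/3 = 1 + (1/3)*(-3528) = 1 - 1176 = -1175)
1/R = 1/(-1175) = -1/1175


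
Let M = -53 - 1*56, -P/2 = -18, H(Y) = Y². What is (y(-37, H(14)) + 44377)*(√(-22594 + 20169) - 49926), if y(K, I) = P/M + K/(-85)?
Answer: -20527268513028/9265 + 411153878*I*√97/1853 ≈ -2.2156e+9 + 2.1853e+6*I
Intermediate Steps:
P = 36 (P = -2*(-18) = 36)
M = -109 (M = -53 - 56 = -109)
y(K, I) = -36/109 - K/85 (y(K, I) = 36/(-109) + K/(-85) = 36*(-1/109) + K*(-1/85) = -36/109 - K/85)
(y(-37, H(14)) + 44377)*(√(-22594 + 20169) - 49926) = ((-36/109 - 1/85*(-37)) + 44377)*(√(-22594 + 20169) - 49926) = ((-36/109 + 37/85) + 44377)*(√(-2425) - 49926) = (973/9265 + 44377)*(5*I*√97 - 49926) = 411153878*(-49926 + 5*I*√97)/9265 = -20527268513028/9265 + 411153878*I*√97/1853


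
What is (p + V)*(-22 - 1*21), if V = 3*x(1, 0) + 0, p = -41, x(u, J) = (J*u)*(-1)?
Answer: 1763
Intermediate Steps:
x(u, J) = -J*u
V = 0 (V = 3*(-1*0*1) + 0 = 3*0 + 0 = 0 + 0 = 0)
(p + V)*(-22 - 1*21) = (-41 + 0)*(-22 - 1*21) = -41*(-22 - 21) = -41*(-43) = 1763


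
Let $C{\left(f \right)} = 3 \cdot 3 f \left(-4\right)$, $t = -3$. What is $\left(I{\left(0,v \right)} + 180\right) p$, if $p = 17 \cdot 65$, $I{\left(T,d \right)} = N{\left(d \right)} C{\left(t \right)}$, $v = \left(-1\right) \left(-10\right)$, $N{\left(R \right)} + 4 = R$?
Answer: $914940$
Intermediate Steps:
$N{\left(R \right)} = -4 + R$
$C{\left(f \right)} = - 36 f$ ($C{\left(f \right)} = 9 f \left(-4\right) = - 36 f$)
$v = 10$
$I{\left(T,d \right)} = -432 + 108 d$ ($I{\left(T,d \right)} = \left(-4 + d\right) \left(\left(-36\right) \left(-3\right)\right) = \left(-4 + d\right) 108 = -432 + 108 d$)
$p = 1105$
$\left(I{\left(0,v \right)} + 180\right) p = \left(\left(-432 + 108 \cdot 10\right) + 180\right) 1105 = \left(\left(-432 + 1080\right) + 180\right) 1105 = \left(648 + 180\right) 1105 = 828 \cdot 1105 = 914940$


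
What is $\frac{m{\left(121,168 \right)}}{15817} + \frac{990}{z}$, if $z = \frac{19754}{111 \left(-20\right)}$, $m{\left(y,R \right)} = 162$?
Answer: $- \frac{17379701226}{156224509} \approx -111.25$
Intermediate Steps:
$z = - \frac{9877}{1110}$ ($z = \frac{19754}{-2220} = 19754 \left(- \frac{1}{2220}\right) = - \frac{9877}{1110} \approx -8.8982$)
$\frac{m{\left(121,168 \right)}}{15817} + \frac{990}{z} = \frac{162}{15817} + \frac{990}{- \frac{9877}{1110}} = 162 \cdot \frac{1}{15817} + 990 \left(- \frac{1110}{9877}\right) = \frac{162}{15817} - \frac{1098900}{9877} = - \frac{17379701226}{156224509}$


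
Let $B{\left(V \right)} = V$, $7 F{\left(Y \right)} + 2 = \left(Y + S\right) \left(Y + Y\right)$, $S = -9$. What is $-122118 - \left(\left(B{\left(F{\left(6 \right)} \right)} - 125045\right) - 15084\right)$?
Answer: $\frac{126115}{7} \approx 18016.0$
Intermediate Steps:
$F{\left(Y \right)} = - \frac{2}{7} + \frac{2 Y \left(-9 + Y\right)}{7}$ ($F{\left(Y \right)} = - \frac{2}{7} + \frac{\left(Y - 9\right) \left(Y + Y\right)}{7} = - \frac{2}{7} + \frac{\left(-9 + Y\right) 2 Y}{7} = - \frac{2}{7} + \frac{2 Y \left(-9 + Y\right)}{7}$)
$-122118 - \left(\left(B{\left(F{\left(6 \right)} \right)} - 125045\right) - 15084\right) = -122118 - \left(\left(\left(- \frac{2}{7} - \frac{108}{7} + \frac{2 \cdot 6^{2}}{7}\right) - 125045\right) - 15084\right) = -122118 - \left(\left(\left(- \frac{2}{7} - \frac{108}{7} + \frac{2}{7} \cdot 36\right) - 125045\right) - 15084\right) = -122118 - \left(\left(\left(- \frac{2}{7} - \frac{108}{7} + \frac{72}{7}\right) - 125045\right) - 15084\right) = -122118 - \left(\left(- \frac{38}{7} - 125045\right) - 15084\right) = -122118 - \left(- \frac{875353}{7} - 15084\right) = -122118 - - \frac{980941}{7} = -122118 + \frac{980941}{7} = \frac{126115}{7}$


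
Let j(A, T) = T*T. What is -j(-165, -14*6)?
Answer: -7056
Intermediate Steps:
j(A, T) = T²
-j(-165, -14*6) = -(-14*6)² = -1*(-84)² = -1*7056 = -7056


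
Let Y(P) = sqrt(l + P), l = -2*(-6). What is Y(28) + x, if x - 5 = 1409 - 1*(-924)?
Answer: 2338 + 2*sqrt(10) ≈ 2344.3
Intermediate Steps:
l = 12
x = 2338 (x = 5 + (1409 - 1*(-924)) = 5 + (1409 + 924) = 5 + 2333 = 2338)
Y(P) = sqrt(12 + P)
Y(28) + x = sqrt(12 + 28) + 2338 = sqrt(40) + 2338 = 2*sqrt(10) + 2338 = 2338 + 2*sqrt(10)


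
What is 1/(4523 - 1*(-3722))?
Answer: 1/8245 ≈ 0.00012129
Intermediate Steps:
1/(4523 - 1*(-3722)) = 1/(4523 + 3722) = 1/8245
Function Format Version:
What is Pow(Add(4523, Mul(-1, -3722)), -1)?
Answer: Rational(1, 8245) ≈ 0.00012129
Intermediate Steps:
Pow(Add(4523, Mul(-1, -3722)), -1) = Pow(Add(4523, 3722), -1) = Pow(8245, -1) = Rational(1, 8245)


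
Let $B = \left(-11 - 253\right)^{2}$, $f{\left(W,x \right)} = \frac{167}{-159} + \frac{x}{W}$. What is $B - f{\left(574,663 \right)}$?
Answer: $\frac{6360865577}{91266} \approx 69696.0$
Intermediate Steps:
$f{\left(W,x \right)} = - \frac{167}{159} + \frac{x}{W}$ ($f{\left(W,x \right)} = 167 \left(- \frac{1}{159}\right) + \frac{x}{W} = - \frac{167}{159} + \frac{x}{W}$)
$B = 69696$ ($B = \left(-264\right)^{2} = 69696$)
$B - f{\left(574,663 \right)} = 69696 - \left(- \frac{167}{159} + \frac{663}{574}\right) = 69696 - \frac{9559}{91266} = \frac{6360865577}{91266}$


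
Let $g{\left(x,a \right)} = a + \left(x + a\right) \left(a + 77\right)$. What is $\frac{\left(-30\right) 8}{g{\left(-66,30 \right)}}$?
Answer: $\frac{40}{637} \approx 0.062794$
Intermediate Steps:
$g{\left(x,a \right)} = a + \left(77 + a\right) \left(a + x\right)$ ($g{\left(x,a \right)} = a + \left(a + x\right) \left(77 + a\right) = a + \left(77 + a\right) \left(a + x\right)$)
$\frac{\left(-30\right) 8}{g{\left(-66,30 \right)}} = \frac{\left(-30\right) 8}{30^{2} + 77 \left(-66\right) + 78 \cdot 30 + 30 \left(-66\right)} = - \frac{240}{900 - 5082 + 2340 - 1980} = - \frac{240}{-3822} = \left(-240\right) \left(- \frac{1}{3822}\right) = \frac{40}{637}$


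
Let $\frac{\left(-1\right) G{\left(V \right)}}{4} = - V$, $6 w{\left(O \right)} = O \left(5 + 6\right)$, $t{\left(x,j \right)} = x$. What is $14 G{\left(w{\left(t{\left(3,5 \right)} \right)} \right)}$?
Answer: $308$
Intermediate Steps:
$w{\left(O \right)} = \frac{11 O}{6}$ ($w{\left(O \right)} = \frac{O \left(5 + 6\right)}{6} = \frac{O 11}{6} = \frac{11 O}{6}$)
$G{\left(V \right)} = 4 V$ ($G{\left(V \right)} = - 4 \left(- V\right) = 4 V$)
$14 G{\left(w{\left(t{\left(3,5 \right)} \right)} \right)} = 14 \cdot 4 \cdot \frac{11}{6} \cdot 3 = 14 \cdot 4 \cdot \frac{11}{2} = 14 \cdot 22 = 308$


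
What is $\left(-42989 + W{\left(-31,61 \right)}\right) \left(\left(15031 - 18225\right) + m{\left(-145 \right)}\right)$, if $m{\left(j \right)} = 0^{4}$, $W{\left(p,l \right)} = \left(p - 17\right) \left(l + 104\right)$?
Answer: $162603346$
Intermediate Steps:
$W{\left(p,l \right)} = \left(-17 + p\right) \left(104 + l\right)$
$m{\left(j \right)} = 0$
$\left(-42989 + W{\left(-31,61 \right)}\right) \left(\left(15031 - 18225\right) + m{\left(-145 \right)}\right) = \left(-42989 + \left(-1768 - 1037 + 104 \left(-31\right) + 61 \left(-31\right)\right)\right) \left(\left(15031 - 18225\right) + 0\right) = \left(-42989 - 7920\right) \left(-3194 + 0\right) = \left(-42989 - 7920\right) \left(-3194\right) = \left(-50909\right) \left(-3194\right) = 162603346$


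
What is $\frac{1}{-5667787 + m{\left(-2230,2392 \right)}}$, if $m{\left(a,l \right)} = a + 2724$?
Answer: $- \frac{1}{5667293} \approx -1.7645 \cdot 10^{-7}$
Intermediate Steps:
$m{\left(a,l \right)} = 2724 + a$
$\frac{1}{-5667787 + m{\left(-2230,2392 \right)}} = \frac{1}{-5667787 + \left(2724 - 2230\right)} = \frac{1}{-5667787 + 494} = \frac{1}{-5667293} = - \frac{1}{5667293}$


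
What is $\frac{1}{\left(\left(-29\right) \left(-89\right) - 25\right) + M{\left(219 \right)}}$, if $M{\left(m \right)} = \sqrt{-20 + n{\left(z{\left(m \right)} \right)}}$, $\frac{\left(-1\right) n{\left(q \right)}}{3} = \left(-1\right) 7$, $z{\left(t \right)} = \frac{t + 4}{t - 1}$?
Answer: $\frac{1}{2557} \approx 0.00039108$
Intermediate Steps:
$z{\left(t \right)} = \frac{4 + t}{-1 + t}$
$n{\left(q \right)} = 21$ ($n{\left(q \right)} = - 3 \left(\left(-1\right) 7\right) = \left(-3\right) \left(-7\right) = 21$)
$M{\left(m \right)} = 1$ ($M{\left(m \right)} = \sqrt{-20 + 21} = \sqrt{1} = 1$)
$\frac{1}{\left(\left(-29\right) \left(-89\right) - 25\right) + M{\left(219 \right)}} = \frac{1}{\left(\left(-29\right) \left(-89\right) - 25\right) + 1} = \frac{1}{\left(2581 - 25\right) + 1} = \frac{1}{2556 + 1} = \frac{1}{2557}$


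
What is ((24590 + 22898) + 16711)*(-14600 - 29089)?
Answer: -2804790111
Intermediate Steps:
((24590 + 22898) + 16711)*(-14600 - 29089) = (47488 + 16711)*(-43689) = 64199*(-43689) = -2804790111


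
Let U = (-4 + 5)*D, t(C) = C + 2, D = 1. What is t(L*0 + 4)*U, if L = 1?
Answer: 6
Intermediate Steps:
t(C) = 2 + C
U = 1 (U = (-4 + 5)*1 = 1*1 = 1)
t(L*0 + 4)*U = (2 + (1*0 + 4))*1 = (2 + (0 + 4))*1 = (2 + 4)*1 = 6*1 = 6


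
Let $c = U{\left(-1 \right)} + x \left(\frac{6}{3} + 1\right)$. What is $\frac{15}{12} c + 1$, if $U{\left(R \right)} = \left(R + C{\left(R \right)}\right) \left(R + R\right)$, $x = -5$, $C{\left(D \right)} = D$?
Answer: $- \frac{51}{4} \approx -12.75$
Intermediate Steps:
$U{\left(R \right)} = 4 R^{2}$ ($U{\left(R \right)} = \left(R + R\right) \left(R + R\right) = 2 R 2 R = 4 R^{2}$)
$c = -11$ ($c = 4 \left(-1\right)^{2} - 5 \left(\frac{6}{3} + 1\right) = 4 \cdot 1 - 5 \left(6 \cdot \frac{1}{3} + 1\right) = 4 - 5 \left(2 + 1\right) = 4 - 15 = -11$)
$\frac{15}{12} c + 1 = \frac{15}{12} \left(-11\right) + 1 = 15 \cdot \frac{1}{12} \left(-11\right) + 1 = \frac{5}{4} \left(-11\right) + 1 = - \frac{55}{4} + 1 = - \frac{51}{4}$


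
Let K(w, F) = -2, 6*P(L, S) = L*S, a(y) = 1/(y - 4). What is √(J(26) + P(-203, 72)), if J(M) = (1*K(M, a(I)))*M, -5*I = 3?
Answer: 2*I*√622 ≈ 49.88*I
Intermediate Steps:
I = -⅗ (I = -⅕*3 = -⅗ ≈ -0.60000)
a(y) = 1/(-4 + y)
P(L, S) = L*S/6 (P(L, S) = (L*S)/6 = L*S/6)
J(M) = -2*M (J(M) = (1*(-2))*M = -2*M)
√(J(26) + P(-203, 72)) = √(-2*26 + (⅙)*(-203)*72) = √(-52 - 2436) = √(-2488) = 2*I*√622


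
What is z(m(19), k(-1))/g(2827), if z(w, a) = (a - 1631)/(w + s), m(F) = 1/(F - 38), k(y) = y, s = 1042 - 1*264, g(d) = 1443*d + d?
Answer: -136/264643951 ≈ -5.1390e-7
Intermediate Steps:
g(d) = 1444*d
s = 778 (s = 1042 - 264 = 778)
m(F) = 1/(-38 + F)
z(w, a) = (-1631 + a)/(778 + w) (z(w, a) = (a - 1631)/(w + 778) = (-1631 + a)/(778 + w))
z(m(19), k(-1))/g(2827) = ((-1631 - 1)/(778 + 1/(-38 + 19)))/((1444*2827)) = (-1632/(778 + 1/(-19)))/4082188 = (-1632/(778 - 1/19))*(1/4082188) = (-1632/(14781/19))*(1/4082188) = ((19/14781)*(-1632))*(1/4082188) = -10336/4927*1/4082188 = -136/264643951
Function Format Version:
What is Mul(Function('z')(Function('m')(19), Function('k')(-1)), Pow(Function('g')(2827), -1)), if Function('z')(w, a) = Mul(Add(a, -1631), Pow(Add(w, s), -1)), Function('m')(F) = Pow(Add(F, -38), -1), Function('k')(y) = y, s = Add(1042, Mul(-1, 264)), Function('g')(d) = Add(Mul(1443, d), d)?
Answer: Rational(-136, 264643951) ≈ -5.1390e-7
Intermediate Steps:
Function('g')(d) = Mul(1444, d)
s = 778 (s = Add(1042, -264) = 778)
Function('m')(F) = Pow(Add(-38, F), -1)
Function('z')(w, a) = Mul(Pow(Add(778, w), -1), Add(-1631, a)) (Function('z')(w, a) = Mul(Add(a, -1631), Pow(Add(w, 778), -1)) = Mul(Add(-1631, a), Pow(Add(778, w), -1)) = Mul(Pow(Add(778, w), -1), Add(-1631, a)))
Mul(Function('z')(Function('m')(19), Function('k')(-1)), Pow(Function('g')(2827), -1)) = Mul(Mul(Pow(Add(778, Pow(Add(-38, 19), -1)), -1), Add(-1631, -1)), Pow(Mul(1444, 2827), -1)) = Mul(Mul(Pow(Add(778, Pow(-19, -1)), -1), -1632), Pow(4082188, -1)) = Mul(Mul(Pow(Add(778, Rational(-1, 19)), -1), -1632), Rational(1, 4082188)) = Mul(Mul(Pow(Rational(14781, 19), -1), -1632), Rational(1, 4082188)) = Mul(Mul(Rational(19, 14781), -1632), Rational(1, 4082188)) = Mul(Rational(-10336, 4927), Rational(1, 4082188)) = Rational(-136, 264643951)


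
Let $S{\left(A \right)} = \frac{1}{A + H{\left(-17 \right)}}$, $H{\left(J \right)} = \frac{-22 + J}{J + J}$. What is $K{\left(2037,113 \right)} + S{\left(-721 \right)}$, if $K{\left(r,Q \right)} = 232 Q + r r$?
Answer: $\frac{102197442841}{24475} \approx 4.1756 \cdot 10^{6}$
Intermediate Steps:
$K{\left(r,Q \right)} = r^{2} + 232 Q$ ($K{\left(r,Q \right)} = 232 Q + r^{2} = r^{2} + 232 Q$)
$H{\left(J \right)} = \frac{-22 + J}{2 J}$
$S{\left(A \right)} = \frac{1}{\frac{39}{34} + A}$ ($S{\left(A \right)} = \frac{1}{A + \frac{-22 - 17}{2 \left(-17\right)}} = \frac{1}{A + \frac{1}{2} \left(- \frac{1}{17}\right) \left(-39\right)} = \frac{1}{A + \frac{39}{34}} = \frac{1}{\frac{39}{34} + A}$)
$K{\left(2037,113 \right)} + S{\left(-721 \right)} = \left(2037^{2} + 232 \cdot 113\right) + \frac{34}{39 + 34 \left(-721\right)} = \left(4149369 + 26216\right) + \frac{34}{39 - 24514} = 4175585 + \frac{34}{-24475} = 4175585 + 34 \left(- \frac{1}{24475}\right) = 4175585 - \frac{34}{24475} = \frac{102197442841}{24475}$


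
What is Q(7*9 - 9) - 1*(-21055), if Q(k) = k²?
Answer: 23971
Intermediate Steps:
Q(7*9 - 9) - 1*(-21055) = (7*9 - 9)² - 1*(-21055) = (63 - 9)² + 21055 = 54² + 21055 = 2916 + 21055 = 23971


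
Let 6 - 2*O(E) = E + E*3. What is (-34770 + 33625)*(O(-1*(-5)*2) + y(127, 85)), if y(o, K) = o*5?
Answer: -707610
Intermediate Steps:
y(o, K) = 5*o
O(E) = 3 - 2*E (O(E) = 3 - (E + E*3)/2 = 3 - (E + 3*E)/2 = 3 - 2*E)
(-34770 + 33625)*(O(-1*(-5)*2) + y(127, 85)) = (-34770 + 33625)*((3 - 2*(-1*(-5))*2) + 5*127) = -1145*((3 - 10*2) + 635) = -1145*((3 - 2*10) + 635) = -1145*((3 - 20) + 635) = -1145*(-17 + 635) = -1145*618 = -707610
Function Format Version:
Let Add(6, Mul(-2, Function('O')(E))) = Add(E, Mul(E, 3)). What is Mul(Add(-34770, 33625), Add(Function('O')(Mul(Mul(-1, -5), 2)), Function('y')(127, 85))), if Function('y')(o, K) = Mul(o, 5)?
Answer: -707610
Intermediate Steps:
Function('y')(o, K) = Mul(5, o)
Function('O')(E) = Add(3, Mul(-2, E)) (Function('O')(E) = Add(3, Mul(Rational(-1, 2), Add(E, Mul(E, 3)))) = Add(3, Mul(Rational(-1, 2), Add(E, Mul(3, E)))) = Add(3, Mul(Rational(-1, 2), Mul(4, E))) = Add(3, Mul(-2, E)))
Mul(Add(-34770, 33625), Add(Function('O')(Mul(Mul(-1, -5), 2)), Function('y')(127, 85))) = Mul(Add(-34770, 33625), Add(Add(3, Mul(-2, Mul(Mul(-1, -5), 2))), Mul(5, 127))) = Mul(-1145, Add(Add(3, Mul(-2, Mul(5, 2))), 635)) = Mul(-1145, Add(Add(3, Mul(-2, 10)), 635)) = Mul(-1145, Add(Add(3, -20), 635)) = Mul(-1145, Add(-17, 635)) = Mul(-1145, 618) = -707610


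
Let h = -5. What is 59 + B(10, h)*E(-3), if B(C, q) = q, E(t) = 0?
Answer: 59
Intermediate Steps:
59 + B(10, h)*E(-3) = 59 - 5*0 = 59 + 0 = 59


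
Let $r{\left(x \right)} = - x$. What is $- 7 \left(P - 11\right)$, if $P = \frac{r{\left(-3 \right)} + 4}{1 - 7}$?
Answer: $\frac{511}{6} \approx 85.167$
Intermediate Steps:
$P = - \frac{7}{6}$ ($P = \frac{\left(-1\right) \left(-3\right) + 4}{1 - 7} = \frac{3 + 4}{-6} = 7 \left(- \frac{1}{6}\right) = - \frac{7}{6} \approx -1.1667$)
$- 7 \left(P - 11\right) = - 7 \left(- \frac{7}{6} - 11\right) = \left(-7\right) \left(- \frac{73}{6}\right) = \frac{511}{6}$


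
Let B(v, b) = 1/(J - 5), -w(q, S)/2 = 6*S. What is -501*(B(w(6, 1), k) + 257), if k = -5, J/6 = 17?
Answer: -12489930/97 ≈ -1.2876e+5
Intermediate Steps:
J = 102 (J = 6*17 = 102)
w(q, S) = -12*S
B(v, b) = 1/97 (B(v, b) = 1/(102 - 5) = 1/97)
-501*(B(w(6, 1), k) + 257) = -501*(1/97 + 257) = -501*24930/97 = -12489930/97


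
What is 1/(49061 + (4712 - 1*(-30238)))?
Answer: 1/84011 ≈ 1.1903e-5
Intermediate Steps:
1/(49061 + (4712 - 1*(-30238))) = 1/(49061 + (4712 + 30238)) = 1/(49061 + 34950) = 1/84011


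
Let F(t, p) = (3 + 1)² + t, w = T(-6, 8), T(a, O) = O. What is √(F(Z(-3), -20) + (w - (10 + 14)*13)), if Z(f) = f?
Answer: I*√291 ≈ 17.059*I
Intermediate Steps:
w = 8
F(t, p) = 16 + t (F(t, p) = 4² + t = 16 + t)
√(F(Z(-3), -20) + (w - (10 + 14)*13)) = √((16 - 3) + (8 - (10 + 14)*13)) = √(13 + (8 - 24*13)) = √(13 + (8 - 1*312)) = √(13 + (8 - 312)) = √(13 - 304) = √(-291) = I*√291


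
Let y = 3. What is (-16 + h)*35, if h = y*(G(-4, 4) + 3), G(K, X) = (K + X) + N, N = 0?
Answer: -245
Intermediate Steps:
G(K, X) = K + X (G(K, X) = (K + X) + 0 = K + X)
h = 9 (h = 3*((-4 + 4) + 3) = 3*(0 + 3) = 3*3 = 9)
(-16 + h)*35 = (-16 + 9)*35 = -7*35 = -245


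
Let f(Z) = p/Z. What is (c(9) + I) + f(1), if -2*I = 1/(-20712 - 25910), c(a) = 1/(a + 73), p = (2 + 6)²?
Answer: 244718919/3823004 ≈ 64.012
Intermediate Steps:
p = 64 (p = 8² = 64)
c(a) = 1/(73 + a)
I = 1/93244 (I = -1/(2*(-20712 - 25910)) = -½/(-46622) = -½*(-1/46622) = 1/93244 ≈ 1.0725e-5)
f(Z) = 64/Z
(c(9) + I) + f(1) = (1/(73 + 9) + 1/93244) + 64/1 = (1/82 + 1/93244) + 64*1 = (1/82 + 1/93244) + 64 = 46663/3823004 + 64 = 244718919/3823004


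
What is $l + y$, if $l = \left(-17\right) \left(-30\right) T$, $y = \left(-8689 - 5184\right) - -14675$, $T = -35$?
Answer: $-17048$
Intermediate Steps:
$y = 802$ ($y = -13873 + 14675 = 802$)
$l = -17850$ ($l = \left(-17\right) \left(-30\right) \left(-35\right) = 510 \left(-35\right) = -17850$)
$l + y = -17850 + 802 = -17048$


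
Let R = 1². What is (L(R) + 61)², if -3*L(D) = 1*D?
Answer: 33124/9 ≈ 3680.4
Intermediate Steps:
R = 1
L(D) = -D/3
(L(R) + 61)² = (-⅓*1 + 61)² = (-⅓ + 61)² = (182/3)² = 33124/9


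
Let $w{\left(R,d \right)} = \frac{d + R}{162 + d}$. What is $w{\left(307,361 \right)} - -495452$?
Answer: $\frac{259122064}{523} \approx 4.9545 \cdot 10^{5}$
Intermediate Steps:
$w{\left(R,d \right)} = \frac{R + d}{162 + d}$
$w{\left(307,361 \right)} - -495452 = \frac{307 + 361}{162 + 361} - -495452 = \frac{1}{523} \cdot 668 + 495452 = \frac{668}{523} + 495452 = \frac{259122064}{523}$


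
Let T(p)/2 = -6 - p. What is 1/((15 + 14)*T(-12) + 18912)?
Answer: 1/19260 ≈ 5.1921e-5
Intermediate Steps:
T(p) = -12 - 2*p (T(p) = 2*(-6 - p) = -12 - 2*p)
1/((15 + 14)*T(-12) + 18912) = 1/((15 + 14)*(-12 - 2*(-12)) + 18912) = 1/(29*(-12 + 24) + 18912) = 1/(29*12 + 18912) = 1/(348 + 18912) = 1/19260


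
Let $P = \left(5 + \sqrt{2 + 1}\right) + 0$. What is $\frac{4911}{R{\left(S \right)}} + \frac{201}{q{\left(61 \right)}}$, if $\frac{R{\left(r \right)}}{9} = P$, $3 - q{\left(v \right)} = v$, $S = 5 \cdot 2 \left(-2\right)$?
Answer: $\frac{115366}{957} - \frac{1637 \sqrt{3}}{66} \approx 77.589$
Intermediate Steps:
$P = 5 + \sqrt{3}$ ($P = \left(5 + \sqrt{3}\right) + 0 = 5 + \sqrt{3} \approx 6.732$)
$S = -20$ ($S = 10 \left(-2\right) = -20$)
$q{\left(v \right)} = 3 - v$
$R{\left(r \right)} = 45 + 9 \sqrt{3}$ ($R{\left(r \right)} = 9 \left(5 + \sqrt{3}\right) = 45 + 9 \sqrt{3}$)
$\frac{4911}{R{\left(S \right)}} + \frac{201}{q{\left(61 \right)}} = \frac{4911}{45 + 9 \sqrt{3}} + \frac{201}{3 - 61} = \frac{4911}{45 + 9 \sqrt{3}} + \frac{201}{-58} = \frac{4911}{45 + 9 \sqrt{3}} + 201 \left(- \frac{1}{58}\right) = \frac{4911}{45 + 9 \sqrt{3}} - \frac{201}{58} = - \frac{201}{58} + \frac{4911}{45 + 9 \sqrt{3}}$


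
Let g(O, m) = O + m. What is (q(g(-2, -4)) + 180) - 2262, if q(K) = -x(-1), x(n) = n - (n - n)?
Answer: -2081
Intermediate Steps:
x(n) = n (x(n) = n - 1*0 = n + 0 = n)
q(K) = 1 (q(K) = -1*(-1) = 1)
(q(g(-2, -4)) + 180) - 2262 = (1 + 180) - 2262 = 181 - 2262 = -2081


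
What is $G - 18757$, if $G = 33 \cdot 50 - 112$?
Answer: $-17219$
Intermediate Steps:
$G = 1538$ ($G = 1650 - 112 = 1538$)
$G - 18757 = 1538 - 18757 = -17219$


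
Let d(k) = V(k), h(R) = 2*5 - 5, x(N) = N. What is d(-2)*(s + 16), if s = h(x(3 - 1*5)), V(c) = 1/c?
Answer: -21/2 ≈ -10.500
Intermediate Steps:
h(R) = 5 (h(R) = 10 - 5 = 5)
d(k) = 1/k
s = 5
d(-2)*(s + 16) = (5 + 16)/(-2) = -½*21 = -21/2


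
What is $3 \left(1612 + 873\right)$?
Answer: $7455$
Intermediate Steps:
$3 \left(1612 + 873\right) = 3 \cdot 2485 = 7455$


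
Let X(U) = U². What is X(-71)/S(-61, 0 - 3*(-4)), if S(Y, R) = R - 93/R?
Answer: 20164/17 ≈ 1186.1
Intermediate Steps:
X(-71)/S(-61, 0 - 3*(-4)) = (-71)²/((0 - 3*(-4)) - 93/(0 - 3*(-4))) = 5041/((0 + 12) - 93/(0 + 12)) = 5041/(12 - 93/12) = 5041/(12 - 93*1/12) = 5041/(12 - 31/4) = 5041/(17/4) = 5041*(4/17) = 20164/17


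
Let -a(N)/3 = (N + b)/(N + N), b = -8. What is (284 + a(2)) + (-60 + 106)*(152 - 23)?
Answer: 12445/2 ≈ 6222.5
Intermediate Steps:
a(N) = -3*(-8 + N)/(2*N) (a(N) = -3*(N - 8)/(N + N) = -3*(-8 + N)/(2*N))
(284 + a(2)) + (-60 + 106)*(152 - 23) = (284 + (-3/2 + 12/2)) + (-60 + 106)*(152 - 23) = (284 + (-3/2 + 12*(½))) + 46*129 = (284 + (-3/2 + 6)) + 5934 = (284 + 9/2) + 5934 = 577/2 + 5934 = 12445/2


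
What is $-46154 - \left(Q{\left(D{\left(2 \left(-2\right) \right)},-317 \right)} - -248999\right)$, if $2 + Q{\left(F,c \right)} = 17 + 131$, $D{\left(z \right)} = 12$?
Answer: $-295299$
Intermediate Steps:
$Q{\left(F,c \right)} = 146$ ($Q{\left(F,c \right)} = -2 + \left(17 + 131\right) = -2 + 148 = 146$)
$-46154 - \left(Q{\left(D{\left(2 \left(-2\right) \right)},-317 \right)} - -248999\right) = -46154 - \left(146 - -248999\right) = -46154 - \left(146 + 248999\right) = -46154 - 249145 = -295299$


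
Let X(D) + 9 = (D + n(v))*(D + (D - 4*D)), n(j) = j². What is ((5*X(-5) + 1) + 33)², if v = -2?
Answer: 3721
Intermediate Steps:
X(D) = -9 - 2*D*(4 + D) (X(D) = -9 + (D + (-2)²)*(D + (D - 4*D)) = -9 + (D + 4)*(D - 3*D) = -9 + (4 + D)*(-2*D) = -9 - 2*D*(4 + D))
((5*X(-5) + 1) + 33)² = ((5*(-9 - 8*(-5) - 2*(-5)²) + 1) + 33)² = ((5*(-9 + 40 - 2*25) + 1) + 33)² = ((5*(-9 + 40 - 50) + 1) + 33)² = ((5*(-19) + 1) + 33)² = ((-95 + 1) + 33)² = (-94 + 33)² = (-61)² = 3721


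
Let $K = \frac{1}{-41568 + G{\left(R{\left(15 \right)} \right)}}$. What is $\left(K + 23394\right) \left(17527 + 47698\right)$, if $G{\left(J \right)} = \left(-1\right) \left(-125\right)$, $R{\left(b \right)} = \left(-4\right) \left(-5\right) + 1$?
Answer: $\frac{63236781611725}{41443} \approx 1.5259 \cdot 10^{9}$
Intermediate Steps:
$R{\left(b \right)} = 21$ ($R{\left(b \right)} = 20 + 1 = 21$)
$G{\left(J \right)} = 125$
$K = - \frac{1}{41443}$ ($K = \frac{1}{-41568 + 125} = \frac{1}{-41443} = - \frac{1}{41443} \approx -2.413 \cdot 10^{-5}$)
$\left(K + 23394\right) \left(17527 + 47698\right) = \left(- \frac{1}{41443} + 23394\right) \left(17527 + 47698\right) = \frac{969517541}{41443} \cdot 65225 = \frac{63236781611725}{41443}$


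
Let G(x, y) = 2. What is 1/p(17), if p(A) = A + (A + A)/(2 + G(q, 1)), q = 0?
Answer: 2/51 ≈ 0.039216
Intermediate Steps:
p(A) = 3*A/2 (p(A) = A + (A + A)/(2 + 2) = A + (2*A)/4 = A + (2*A)*(¼) = A + A/2 = 3*A/2)
1/p(17) = 1/((3/2)*17) = 1/(51/2) = 2/51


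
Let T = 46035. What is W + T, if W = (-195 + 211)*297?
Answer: 50787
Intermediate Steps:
W = 4752 (W = 16*297 = 4752)
W + T = 4752 + 46035 = 50787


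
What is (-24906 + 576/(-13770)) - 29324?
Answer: -41485982/765 ≈ -54230.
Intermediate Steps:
(-24906 + 576/(-13770)) - 29324 = (-24906 + 576*(-1/13770)) - 29324 = (-24906 - 32/765) - 29324 = -19053122/765 - 29324 = -41485982/765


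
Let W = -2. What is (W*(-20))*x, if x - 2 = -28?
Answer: -1040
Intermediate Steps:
x = -26 (x = 2 - 28 = -26)
(W*(-20))*x = -2*(-20)*(-26) = 40*(-26) = -1040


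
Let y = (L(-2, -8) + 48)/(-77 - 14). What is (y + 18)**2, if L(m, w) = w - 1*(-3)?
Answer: 2544025/8281 ≈ 307.21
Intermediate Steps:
L(m, w) = 3 + w (L(m, w) = w + 3 = 3 + w)
y = -43/91 (y = ((3 - 8) + 48)/(-77 - 14) = (-5 + 48)/(-91) = 43*(-1/91) = -43/91 ≈ -0.47253)
(y + 18)**2 = (-43/91 + 18)**2 = (1595/91)**2 = 2544025/8281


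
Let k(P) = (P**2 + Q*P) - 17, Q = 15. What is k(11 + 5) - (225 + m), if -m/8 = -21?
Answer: 86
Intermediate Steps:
m = 168 (m = -8*(-21) = 168)
k(P) = -17 + P**2 + 15*P (k(P) = (P**2 + 15*P) - 17 = -17 + P**2 + 15*P)
k(11 + 5) - (225 + m) = (-17 + (11 + 5)**2 + 15*(11 + 5)) - (225 + 168) = (-17 + 16**2 + 15*16) - 1*393 = (-17 + 256 + 240) - 393 = 479 - 393 = 86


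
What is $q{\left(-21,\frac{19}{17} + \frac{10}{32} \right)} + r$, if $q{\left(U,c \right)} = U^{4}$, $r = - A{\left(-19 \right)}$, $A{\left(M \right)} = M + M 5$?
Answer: $194595$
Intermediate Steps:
$A{\left(M \right)} = 6 M$ ($A{\left(M \right)} = M + 5 M = 6 M$)
$r = 114$ ($r = - 6 \left(-19\right) = \left(-1\right) \left(-114\right) = 114$)
$q{\left(-21,\frac{19}{17} + \frac{10}{32} \right)} + r = \left(-21\right)^{4} + 114 = 194481 + 114 = 194595$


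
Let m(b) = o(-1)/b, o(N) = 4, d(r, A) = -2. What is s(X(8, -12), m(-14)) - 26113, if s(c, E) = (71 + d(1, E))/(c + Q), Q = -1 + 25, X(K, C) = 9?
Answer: -287220/11 ≈ -26111.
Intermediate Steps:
Q = 24
m(b) = 4/b
s(c, E) = 69/(24 + c) (s(c, E) = (71 - 2)/(c + 24) = 69/(24 + c))
s(X(8, -12), m(-14)) - 26113 = 69/(24 + 9) - 26113 = 69/33 - 26113 = 69*(1/33) - 26113 = 23/11 - 26113 = -287220/11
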